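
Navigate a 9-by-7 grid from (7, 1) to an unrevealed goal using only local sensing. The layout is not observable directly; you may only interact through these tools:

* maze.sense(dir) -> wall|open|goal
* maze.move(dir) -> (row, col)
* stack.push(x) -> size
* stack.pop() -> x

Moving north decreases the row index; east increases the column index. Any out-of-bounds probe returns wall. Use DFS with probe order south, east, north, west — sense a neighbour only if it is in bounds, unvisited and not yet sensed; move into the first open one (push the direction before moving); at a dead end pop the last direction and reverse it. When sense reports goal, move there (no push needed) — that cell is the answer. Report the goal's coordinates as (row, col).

Step: maze.sense[dir='south']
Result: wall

Step: maze.sense[dir='east']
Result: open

Step: stack.push[x='east']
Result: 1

Step: maze.move[dir='east']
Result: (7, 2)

Step: maze.sense[dir='south']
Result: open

Step: stack.push[x='south']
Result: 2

Step: maze.move[dir='south']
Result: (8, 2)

Step: maze.sense[dir='east']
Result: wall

Step: stack.pop[]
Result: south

Step: maze.move[dir='north']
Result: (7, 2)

Step: maze.sense[dir='east']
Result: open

Step: stack.push[x='east']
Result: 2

Step: maze.move[dir='east']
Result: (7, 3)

Step: maze.sense[dir='east']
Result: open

Step: stack.push[x='east']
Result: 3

Step: maze.move[dir='east']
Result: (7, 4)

Step: maze.sense[dir='south']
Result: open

Step: stack.push[x='south']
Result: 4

Step: maze.move[dir='south']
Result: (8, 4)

Step: maze.sense[dir='east']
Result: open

Step: stack.push[x='east']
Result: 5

Step: maze.move[dir='east']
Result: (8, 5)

Step: maze.sense[dir='east']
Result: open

Step: stack.push[x='east']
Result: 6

Step: maze.move[dir='east']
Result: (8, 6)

Step: maze.sense[dir='north']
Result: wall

Step: stack.pop[]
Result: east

Step: maze.move[dir='west']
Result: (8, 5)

Step: maze.sense[dir='north']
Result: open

Step: stack.push[x='north']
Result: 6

Step: maze.move[dir='north']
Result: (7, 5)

Step: maze.sense[dir='north']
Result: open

Step: stack.push[x='north']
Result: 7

Step: maze.move[dir='north']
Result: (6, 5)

Step: maze.sense[dir='east']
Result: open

Step: stack.push[x='east']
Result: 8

Step: maze.move[dir='east']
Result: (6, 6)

Step: maze.sense[dir='north']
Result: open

Step: stack.push[x='north']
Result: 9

Step: maze.move[dir='north']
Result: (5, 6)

Step: maze.sense[dir='north']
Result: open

Step: stack.push[x='north']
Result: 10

Step: maze.move[dir='north']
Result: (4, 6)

Step: maze.sense[dir='north']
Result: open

Step: stack.push[x='north']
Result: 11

Step: maze.move[dir='north']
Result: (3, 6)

Step: maze.sense[dir='north']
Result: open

Step: stack.push[x='north']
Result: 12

Step: maze.move[dir='north']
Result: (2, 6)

Step: maze.sense[dir='north']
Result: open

Step: stack.push[x='north']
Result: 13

Step: maze.move[dir='north']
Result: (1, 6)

Step: maze.sense[dir='north']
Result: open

Step: stack.push[x='north']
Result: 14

Step: maze.move[dir='north']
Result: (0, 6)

Step: maze.sense[dir='west']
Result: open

Step: stack.push[x='west']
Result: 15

Step: maze.move[dir='west']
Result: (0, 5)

Step: maze.sense[dir='south']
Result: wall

Step: maze.sense[dir='west']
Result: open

Step: stack.push[x='west']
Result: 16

Step: maze.move[dir='west']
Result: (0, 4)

Step: maze.sense[dir='south']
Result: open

Step: stack.push[x='south']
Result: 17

Step: maze.move[dir='south']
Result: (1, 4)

Step: maze.sense[dir='south']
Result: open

Step: stack.push[x='south']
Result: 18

Step: maze.move[dir='south']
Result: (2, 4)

Step: maze.sense[dir='south']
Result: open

Step: stack.push[x='south']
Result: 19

Step: maze.move[dir='south']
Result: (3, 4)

Step: maze.sense[dir='south']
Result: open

Step: stack.push[x='south']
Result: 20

Step: maze.move[dir='south']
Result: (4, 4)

Step: maze.sense[dir='south']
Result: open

Step: stack.push[x='south']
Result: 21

Step: maze.move[dir='south']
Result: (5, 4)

Step: maze.sense[dir='south']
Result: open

Step: stack.push[x='south']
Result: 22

Step: maze.move[dir='south']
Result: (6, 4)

Step: maze.sense[dir='west']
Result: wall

Step: stack.pop[]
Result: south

Step: maze.move[dir='north']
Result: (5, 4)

Step: maze.sense[dir='east']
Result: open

Step: stack.push[x='east']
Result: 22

Step: maze.move[dir='east']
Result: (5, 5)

Step: maze.sense[dir='north']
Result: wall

Step: stack.pop[]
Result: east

Step: maze.move[dir='west']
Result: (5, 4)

Step: maze.sense[dir='west']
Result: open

Step: stack.push[x='west']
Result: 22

Step: maze.move[dir='west']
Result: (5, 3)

Step: maze.sense[dir='north']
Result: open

Step: stack.push[x='north']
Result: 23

Step: maze.move[dir='north']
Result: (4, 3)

Step: maze.sense[dir='north']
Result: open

Step: stack.push[x='north']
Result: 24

Step: maze.move[dir='north']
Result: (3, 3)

Step: maze.sense[dir='north']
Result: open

Step: stack.push[x='north']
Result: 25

Step: maze.move[dir='north']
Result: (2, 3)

Step: maze.sense[dir='north']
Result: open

Step: stack.push[x='north']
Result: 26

Step: maze.move[dir='north']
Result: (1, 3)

Step: maze.sense[dir='north']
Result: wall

Step: maze.sense[dir='west']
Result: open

Step: stack.push[x='west']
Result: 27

Step: maze.move[dir='west']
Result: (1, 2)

Step: maze.sense[dir='south']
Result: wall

Step: maze.sense[dir='north']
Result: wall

Step: maze.sense[dir='west']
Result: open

Step: stack.push[x='west']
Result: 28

Step: maze.move[dir='west']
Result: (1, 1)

Step: maze.sense[dir='south']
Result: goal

Step: maze.move[dir='south']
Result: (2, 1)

Answer: (2, 1)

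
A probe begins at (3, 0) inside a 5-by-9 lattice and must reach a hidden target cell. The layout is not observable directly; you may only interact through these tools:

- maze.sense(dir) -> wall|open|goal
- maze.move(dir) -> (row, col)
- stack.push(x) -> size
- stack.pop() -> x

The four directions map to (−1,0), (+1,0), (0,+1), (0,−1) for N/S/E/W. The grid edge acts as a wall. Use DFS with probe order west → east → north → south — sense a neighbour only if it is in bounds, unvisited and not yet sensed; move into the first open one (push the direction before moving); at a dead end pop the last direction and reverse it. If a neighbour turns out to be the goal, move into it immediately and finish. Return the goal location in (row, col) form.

>> sense(east)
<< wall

>> sense(north)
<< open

>> push(north)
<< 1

>> move(north)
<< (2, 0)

>> sense(east)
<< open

>> push(east)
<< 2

>> move(east)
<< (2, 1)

>> sense(east)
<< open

>> push(east)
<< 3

>> move(east)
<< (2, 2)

>> sense(east)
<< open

>> push(east)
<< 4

>> move(east)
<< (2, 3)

>> sense(east)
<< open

>> push(east)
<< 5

>> move(east)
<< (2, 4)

>> sense(east)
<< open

>> push(east)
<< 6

>> move(east)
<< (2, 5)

>> sense(east)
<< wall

>> sense(north)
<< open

>> push(north)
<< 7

>> move(north)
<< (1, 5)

>> sense(west)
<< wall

>> sense(east)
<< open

>> push(east)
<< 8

>> move(east)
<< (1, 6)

>> sense(east)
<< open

>> push(east)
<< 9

>> move(east)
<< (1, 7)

>> sense(east)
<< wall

>> sense(north)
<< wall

>> sense(south)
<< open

>> push(south)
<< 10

>> move(south)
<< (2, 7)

>> sense(east)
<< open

>> push(east)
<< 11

>> move(east)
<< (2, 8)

>> sense(south)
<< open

>> push(south)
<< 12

>> move(south)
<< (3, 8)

>> sense(west)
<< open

>> push(west)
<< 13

>> move(west)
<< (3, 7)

>> sense(west)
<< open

>> push(west)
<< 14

>> move(west)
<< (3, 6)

>> sense(west)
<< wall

>> sense(south)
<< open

>> push(south)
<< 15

>> move(south)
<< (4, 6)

>> sense(west)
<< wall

>> sense(east)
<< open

>> push(east)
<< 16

>> move(east)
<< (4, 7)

>> sense(east)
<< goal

>> move(east)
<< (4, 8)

Answer: (4, 8)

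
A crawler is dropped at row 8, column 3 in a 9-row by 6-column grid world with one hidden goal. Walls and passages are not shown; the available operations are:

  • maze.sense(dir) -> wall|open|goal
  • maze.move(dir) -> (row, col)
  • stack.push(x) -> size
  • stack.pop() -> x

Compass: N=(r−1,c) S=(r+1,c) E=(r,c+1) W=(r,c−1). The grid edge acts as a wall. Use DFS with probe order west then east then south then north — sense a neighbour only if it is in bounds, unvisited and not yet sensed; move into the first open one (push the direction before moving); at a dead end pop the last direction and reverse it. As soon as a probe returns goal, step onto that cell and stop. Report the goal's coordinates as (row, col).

>> maze.sense(dir=west)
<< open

>> stack.push(x=west)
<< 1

>> maze.move(dir=west)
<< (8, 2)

>> maze.sense(dir=west)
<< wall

>> maze.sense(dir=north)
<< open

>> stack.push(x=north)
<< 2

>> maze.move(dir=north)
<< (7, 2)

>> maze.sense(dir=west)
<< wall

>> maze.sense(dir=east)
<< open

>> stack.push(x=east)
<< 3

>> maze.move(dir=east)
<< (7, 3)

>> maze.sense(dir=east)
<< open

>> stack.push(x=east)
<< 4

>> maze.move(dir=east)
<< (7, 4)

>> maze.sense(dir=east)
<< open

>> stack.push(x=east)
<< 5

>> maze.move(dir=east)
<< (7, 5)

>> maze.sense(dir=south)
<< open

>> stack.push(x=south)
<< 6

>> maze.move(dir=south)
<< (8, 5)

>> maze.sense(dir=west)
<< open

>> stack.push(x=west)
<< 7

>> maze.move(dir=west)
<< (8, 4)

>> stack.pop()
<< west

>> maze.move(dir=east)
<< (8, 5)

>> stack.pop()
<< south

>> maze.move(dir=north)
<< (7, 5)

>> maze.sense(dir=north)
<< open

>> stack.push(x=north)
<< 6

>> maze.move(dir=north)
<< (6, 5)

>> maze.sense(dir=west)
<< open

>> stack.push(x=west)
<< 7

>> maze.move(dir=west)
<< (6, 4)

>> maze.sense(dir=west)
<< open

>> stack.push(x=west)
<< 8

>> maze.move(dir=west)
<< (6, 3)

>> maze.sense(dir=west)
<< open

>> stack.push(x=west)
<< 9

>> maze.move(dir=west)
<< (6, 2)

>> maze.sense(dir=west)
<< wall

>> maze.sense(dir=north)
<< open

>> stack.push(x=north)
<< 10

>> maze.move(dir=north)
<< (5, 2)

>> maze.sense(dir=west)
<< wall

>> maze.sense(dir=east)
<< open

>> stack.push(x=east)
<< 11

>> maze.move(dir=east)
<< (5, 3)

>> maze.sense(dir=east)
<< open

>> stack.push(x=east)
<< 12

>> maze.move(dir=east)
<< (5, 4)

>> maze.sense(dir=east)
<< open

>> stack.push(x=east)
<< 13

>> maze.move(dir=east)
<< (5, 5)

>> maze.sense(dir=north)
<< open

>> stack.push(x=north)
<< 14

>> maze.move(dir=north)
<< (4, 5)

>> maze.sense(dir=west)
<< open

>> stack.push(x=west)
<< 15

>> maze.move(dir=west)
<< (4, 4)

>> maze.sense(dir=west)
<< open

>> stack.push(x=west)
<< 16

>> maze.move(dir=west)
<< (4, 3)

>> maze.sense(dir=west)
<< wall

>> maze.sense(dir=north)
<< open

>> stack.push(x=north)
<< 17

>> maze.move(dir=north)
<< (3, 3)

>> maze.sense(dir=west)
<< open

>> stack.push(x=west)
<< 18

>> maze.move(dir=west)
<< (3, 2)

>> maze.sense(dir=west)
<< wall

>> maze.sense(dir=north)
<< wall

>> stack.pop()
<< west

>> maze.move(dir=east)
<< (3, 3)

>> maze.sense(dir=east)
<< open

>> stack.push(x=east)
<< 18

>> maze.move(dir=east)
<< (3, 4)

>> maze.sense(dir=east)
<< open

>> stack.push(x=east)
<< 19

>> maze.move(dir=east)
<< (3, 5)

>> maze.sense(dir=north)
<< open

>> stack.push(x=north)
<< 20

>> maze.move(dir=north)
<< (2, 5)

>> maze.sense(dir=west)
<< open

>> stack.push(x=west)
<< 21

>> maze.move(dir=west)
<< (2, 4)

>> maze.sense(dir=west)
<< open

>> stack.push(x=west)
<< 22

>> maze.move(dir=west)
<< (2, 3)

>> maze.sense(dir=north)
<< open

>> stack.push(x=north)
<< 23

>> maze.move(dir=north)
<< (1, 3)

>> maze.sense(dir=west)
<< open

>> stack.push(x=west)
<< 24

>> maze.move(dir=west)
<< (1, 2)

>> maze.sense(dir=west)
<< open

>> stack.push(x=west)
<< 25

>> maze.move(dir=west)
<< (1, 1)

>> maze.sense(dir=west)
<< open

>> stack.push(x=west)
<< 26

>> maze.move(dir=west)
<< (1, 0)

>> maze.sense(dir=south)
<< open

>> stack.push(x=south)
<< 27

>> maze.move(dir=south)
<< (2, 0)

>> maze.sense(dir=east)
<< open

>> stack.push(x=east)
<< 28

>> maze.move(dir=east)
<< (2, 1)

>> stack.pop()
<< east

>> maze.move(dir=west)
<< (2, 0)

>> maze.sense(dir=south)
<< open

>> stack.push(x=south)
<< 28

>> maze.move(dir=south)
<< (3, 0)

>> maze.sense(dir=south)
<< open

>> stack.push(x=south)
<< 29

>> maze.move(dir=south)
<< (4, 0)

>> maze.sense(dir=east)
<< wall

>> maze.sense(dir=south)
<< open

>> stack.push(x=south)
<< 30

>> maze.move(dir=south)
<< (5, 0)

>> maze.sense(dir=south)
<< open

>> stack.push(x=south)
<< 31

>> maze.move(dir=south)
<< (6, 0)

>> maze.sense(dir=south)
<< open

>> stack.push(x=south)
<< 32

>> maze.move(dir=south)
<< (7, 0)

>> maze.sense(dir=south)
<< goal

>> maze.move(dir=south)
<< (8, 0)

Answer: (8, 0)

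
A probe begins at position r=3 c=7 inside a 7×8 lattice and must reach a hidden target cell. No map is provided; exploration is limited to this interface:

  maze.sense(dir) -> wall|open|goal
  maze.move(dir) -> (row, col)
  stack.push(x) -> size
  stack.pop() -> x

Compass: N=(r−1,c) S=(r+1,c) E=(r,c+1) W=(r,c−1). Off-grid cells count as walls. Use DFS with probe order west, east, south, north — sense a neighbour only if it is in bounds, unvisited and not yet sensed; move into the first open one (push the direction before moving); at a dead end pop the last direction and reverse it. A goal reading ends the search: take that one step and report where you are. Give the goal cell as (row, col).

Step: maze.sense[dir=west]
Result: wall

Step: maze.sense[dir=south]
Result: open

Step: stack.push[x=south]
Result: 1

Step: maze.move[dir=south]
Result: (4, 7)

Step: maze.sense[dir=west]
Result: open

Step: stack.push[x=west]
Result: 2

Step: maze.move[dir=west]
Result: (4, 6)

Step: maze.sense[dir=west]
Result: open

Step: stack.push[x=west]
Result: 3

Step: maze.move[dir=west]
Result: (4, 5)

Step: maze.sense[dir=west]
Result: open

Step: stack.push[x=west]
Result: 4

Step: maze.move[dir=west]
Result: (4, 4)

Step: maze.sense[dir=west]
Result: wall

Step: maze.sense[dir=south]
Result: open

Step: stack.push[x=south]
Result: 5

Step: maze.move[dir=south]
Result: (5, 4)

Step: maze.sense[dir=west]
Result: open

Step: stack.push[x=west]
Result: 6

Step: maze.move[dir=west]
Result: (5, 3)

Step: maze.sense[dir=west]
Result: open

Step: stack.push[x=west]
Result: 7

Step: maze.move[dir=west]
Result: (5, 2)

Step: maze.sense[dir=west]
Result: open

Step: stack.push[x=west]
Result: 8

Step: maze.move[dir=west]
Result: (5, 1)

Step: maze.sense[dir=west]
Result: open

Step: stack.push[x=west]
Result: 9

Step: maze.move[dir=west]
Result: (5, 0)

Step: maze.sense[dir=south]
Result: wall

Step: maze.sense[dir=north]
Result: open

Step: stack.push[x=north]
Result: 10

Step: maze.move[dir=north]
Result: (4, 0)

Step: maze.sense[dir=east]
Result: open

Step: stack.push[x=east]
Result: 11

Step: maze.move[dir=east]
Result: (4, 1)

Step: maze.sense[dir=east]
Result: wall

Step: maze.sense[dir=north]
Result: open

Step: stack.push[x=north]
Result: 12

Step: maze.move[dir=north]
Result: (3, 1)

Step: maze.sense[dir=west]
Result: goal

Step: maze.move[dir=west]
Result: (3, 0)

Answer: (3, 0)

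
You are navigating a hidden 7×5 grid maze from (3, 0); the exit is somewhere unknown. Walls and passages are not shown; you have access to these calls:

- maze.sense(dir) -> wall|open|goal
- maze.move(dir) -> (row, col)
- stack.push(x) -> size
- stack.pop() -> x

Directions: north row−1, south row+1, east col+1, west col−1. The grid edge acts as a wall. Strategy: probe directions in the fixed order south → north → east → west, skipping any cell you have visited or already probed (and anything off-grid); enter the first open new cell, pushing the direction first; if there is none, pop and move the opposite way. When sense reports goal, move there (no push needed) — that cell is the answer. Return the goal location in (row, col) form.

==> maze.sense(south)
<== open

==> stack.push(south)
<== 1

==> maze.move(south)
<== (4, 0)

==> maze.sense(south)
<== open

==> stack.push(south)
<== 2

==> maze.move(south)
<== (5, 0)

==> maze.sense(south)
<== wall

==> maze.sense(east)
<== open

==> stack.push(east)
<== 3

==> maze.move(east)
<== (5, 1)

==> maze.sense(south)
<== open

==> stack.push(south)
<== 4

==> maze.move(south)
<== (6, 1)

==> maze.sense(east)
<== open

==> stack.push(east)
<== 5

==> maze.move(east)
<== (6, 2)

==> maze.sense(north)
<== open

==> stack.push(north)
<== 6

==> maze.move(north)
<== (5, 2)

==> maze.sense(north)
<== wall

==> maze.sense(east)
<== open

==> stack.push(east)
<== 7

==> maze.move(east)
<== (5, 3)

==> maze.sense(south)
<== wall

==> maze.sense(north)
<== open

==> stack.push(north)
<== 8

==> maze.move(north)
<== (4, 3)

==> maze.sense(north)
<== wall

==> maze.sense(east)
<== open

==> stack.push(east)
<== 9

==> maze.move(east)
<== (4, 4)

==> maze.sense(south)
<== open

==> stack.push(south)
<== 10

==> maze.move(south)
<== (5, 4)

==> maze.sense(south)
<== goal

==> maze.move(south)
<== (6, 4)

Answer: (6, 4)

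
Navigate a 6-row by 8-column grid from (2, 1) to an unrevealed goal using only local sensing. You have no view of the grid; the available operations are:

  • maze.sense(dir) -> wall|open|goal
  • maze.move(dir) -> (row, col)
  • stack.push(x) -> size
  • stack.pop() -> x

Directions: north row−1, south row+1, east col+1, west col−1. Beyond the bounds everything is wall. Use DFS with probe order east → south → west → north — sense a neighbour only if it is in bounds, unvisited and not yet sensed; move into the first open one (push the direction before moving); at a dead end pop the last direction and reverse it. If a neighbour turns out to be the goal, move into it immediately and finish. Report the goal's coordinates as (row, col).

;; 1. maze.sense(east) => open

;; 2. stack.push(east) => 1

;; 3. maze.move(east) => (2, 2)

;; 4. maze.sense(east) => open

;; 5. stack.push(east) => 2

;; 6. maze.move(east) => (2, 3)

;; 7. maze.sense(east) => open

;; 8. stack.push(east) => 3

;; 9. maze.move(east) => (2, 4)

;; 10. maze.sense(east) => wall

;; 11. maze.sense(south) => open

;; 12. stack.push(south) => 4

;; 13. maze.move(south) => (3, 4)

;; 14. maze.sense(east) => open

;; 15. stack.push(east) => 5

;; 16. maze.move(east) => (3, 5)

;; 17. maze.sense(east) => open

;; 18. stack.push(east) => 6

;; 19. maze.move(east) => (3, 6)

;; 20. maze.sense(east) => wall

;; 21. maze.sense(south) => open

;; 22. stack.push(south) => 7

;; 23. maze.move(south) => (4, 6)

;; 24. maze.sense(east) => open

;; 25. stack.push(east) => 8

;; 26. maze.move(east) => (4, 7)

;; 27. maze.sense(south) => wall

;; 28. stack.pop() => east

;; 29. maze.move(west) => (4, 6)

;; 30. maze.sense(south) => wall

;; 31. maze.sense(west) => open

;; 32. stack.push(west) => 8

;; 33. maze.move(west) => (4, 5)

;; 34. maze.sense(south) => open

;; 35. stack.push(south) => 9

;; 36. maze.move(south) => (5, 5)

;; 37. maze.sense(west) => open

;; 38. stack.push(west) => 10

;; 39. maze.move(west) => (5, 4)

;; 40. maze.sense(west) => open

;; 41. stack.push(west) => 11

;; 42. maze.move(west) => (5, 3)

;; 43. maze.sense(west) => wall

;; 44. maze.sense(north) => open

;; 45. stack.push(north) => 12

;; 46. maze.move(north) => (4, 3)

;; 47. maze.sense(east) => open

;; 48. stack.push(east) => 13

;; 49. maze.move(east) => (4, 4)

;; 50. stack.pop() => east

;; 51. maze.move(west) => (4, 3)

;; 52. maze.sense(west) => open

;; 53. stack.push(west) => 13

;; 54. maze.move(west) => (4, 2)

;; 55. maze.sense(west) => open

;; 56. stack.push(west) => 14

;; 57. maze.move(west) => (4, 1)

;; 58. maze.sense(south) => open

;; 59. stack.push(south) => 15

;; 60. maze.move(south) => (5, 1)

;; 61. maze.sense(west) => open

;; 62. stack.push(west) => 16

;; 63. maze.move(west) => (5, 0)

;; 64. maze.sense(north) => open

;; 65. stack.push(north) => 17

;; 66. maze.move(north) => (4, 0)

;; 67. maze.sense(north) => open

;; 68. stack.push(north) => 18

;; 69. maze.move(north) => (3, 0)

;; 70. maze.sense(east) => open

;; 71. stack.push(east) => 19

;; 72. maze.move(east) => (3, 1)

;; 73. maze.sense(east) => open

;; 74. stack.push(east) => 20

;; 75. maze.move(east) => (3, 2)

;; 76. maze.sense(east) => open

;; 77. stack.push(east) => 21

;; 78. maze.move(east) => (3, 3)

;; 79. stack.pop() => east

;; 80. maze.move(west) => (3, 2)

;; 81. stack.pop() => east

;; 82. maze.move(west) => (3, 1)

;; 83. stack.pop() => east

;; 84. maze.move(west) => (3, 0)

;; 85. maze.sense(north) => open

;; 86. stack.push(north) => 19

;; 87. maze.move(north) => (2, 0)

;; 88. maze.sense(north) => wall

;; 89. stack.pop() => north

;; 90. maze.move(south) => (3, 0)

;; 91. stack.pop() => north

;; 92. maze.move(south) => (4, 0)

;; 93. stack.pop() => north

;; 94. maze.move(south) => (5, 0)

;; 95. stack.pop() => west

;; 96. maze.move(east) => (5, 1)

;; 97. stack.pop() => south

;; 98. maze.move(north) => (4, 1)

;; 99. stack.pop() => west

;; 100. maze.move(east) => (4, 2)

;; 101. stack.pop() => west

;; 102. maze.move(east) => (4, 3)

;; 103. stack.pop() => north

;; 104. maze.move(south) => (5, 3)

;; 105. stack.pop() => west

;; 106. maze.move(east) => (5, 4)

;; 107. stack.pop() => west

;; 108. maze.move(east) => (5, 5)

;; 109. stack.pop() => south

;; 110. maze.move(north) => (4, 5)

;; 111. stack.pop() => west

;; 112. maze.move(east) => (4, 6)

;; 113. stack.pop() => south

;; 114. maze.move(north) => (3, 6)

;; 115. maze.sense(north) => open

;; 116. stack.push(north) => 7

;; 117. maze.move(north) => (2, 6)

;; 118. maze.sense(east) => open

;; 119. stack.push(east) => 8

;; 120. maze.move(east) => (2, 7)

;; 121. maze.sense(north) => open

;; 122. stack.push(north) => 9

;; 123. maze.move(north) => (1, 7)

;; 124. maze.sense(west) => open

;; 125. stack.push(west) => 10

;; 126. maze.move(west) => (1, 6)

;; 127. maze.sense(west) => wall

;; 128. maze.sense(north) => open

;; 129. stack.push(north) => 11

;; 130. maze.move(north) => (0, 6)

;; 131. maze.sense(east) => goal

;; 132. maze.move(east) => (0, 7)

Answer: (0, 7)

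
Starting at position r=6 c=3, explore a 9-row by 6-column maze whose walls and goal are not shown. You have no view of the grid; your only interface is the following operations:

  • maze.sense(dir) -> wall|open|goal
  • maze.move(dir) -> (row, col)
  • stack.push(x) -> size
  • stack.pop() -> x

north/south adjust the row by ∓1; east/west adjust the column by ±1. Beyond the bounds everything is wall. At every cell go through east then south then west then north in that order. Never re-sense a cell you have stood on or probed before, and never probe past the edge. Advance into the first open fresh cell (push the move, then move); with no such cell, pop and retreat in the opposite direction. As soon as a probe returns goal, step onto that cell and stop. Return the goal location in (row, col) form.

==> sense(dir='east')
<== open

==> push(x='east')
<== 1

==> move(dir='east')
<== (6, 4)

==> sense(dir='east')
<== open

==> push(x='east')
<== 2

==> move(dir='east')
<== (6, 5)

==> sense(dir='south')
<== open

==> push(x='south')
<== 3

==> move(dir='south')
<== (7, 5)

==> sense(dir='south')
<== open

==> push(x='south')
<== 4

==> move(dir='south')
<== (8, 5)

==> sense(dir='west')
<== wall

==> pop()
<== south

==> move(dir='north')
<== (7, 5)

==> sense(dir='west')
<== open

==> push(x='west')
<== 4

==> move(dir='west')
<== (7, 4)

==> sense(dir='west')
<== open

==> push(x='west')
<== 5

==> move(dir='west')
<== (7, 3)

==> sense(dir='south')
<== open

==> push(x='south')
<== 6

==> move(dir='south')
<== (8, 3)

==> sense(dir='west')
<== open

==> push(x='west')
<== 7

==> move(dir='west')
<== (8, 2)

==> sense(dir='west')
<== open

==> push(x='west')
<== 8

==> move(dir='west')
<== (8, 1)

==> sense(dir='west')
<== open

==> push(x='west')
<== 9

==> move(dir='west')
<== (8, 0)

==> sense(dir='north')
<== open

==> push(x='north')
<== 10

==> move(dir='north')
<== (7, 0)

==> sense(dir='east')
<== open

==> push(x='east')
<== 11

==> move(dir='east')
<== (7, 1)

==> sense(dir='east')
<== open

==> push(x='east')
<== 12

==> move(dir='east')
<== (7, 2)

==> sense(dir='north')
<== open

==> push(x='north')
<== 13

==> move(dir='north')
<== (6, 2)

==> sense(dir='west')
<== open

==> push(x='west')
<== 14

==> move(dir='west')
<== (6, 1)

==> sense(dir='west')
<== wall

==> sense(dir='north')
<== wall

==> pop()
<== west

==> move(dir='east')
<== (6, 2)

==> sense(dir='north')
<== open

==> push(x='north')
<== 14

==> move(dir='north')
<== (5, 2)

==> sense(dir='east')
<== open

==> push(x='east')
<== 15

==> move(dir='east')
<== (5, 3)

==> sense(dir='east')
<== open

==> push(x='east')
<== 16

==> move(dir='east')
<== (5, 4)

==> sense(dir='east')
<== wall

==> sense(dir='north')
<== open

==> push(x='north')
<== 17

==> move(dir='north')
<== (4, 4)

==> sense(dir='east')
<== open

==> push(x='east')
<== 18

==> move(dir='east')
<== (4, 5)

==> sense(dir='north')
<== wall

==> pop()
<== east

==> move(dir='west')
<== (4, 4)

==> sense(dir='west')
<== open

==> push(x='west')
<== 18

==> move(dir='west')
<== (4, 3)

==> sense(dir='west')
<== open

==> push(x='west')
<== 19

==> move(dir='west')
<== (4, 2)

==> sense(dir='west')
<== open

==> push(x='west')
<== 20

==> move(dir='west')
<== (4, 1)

==> sense(dir='west')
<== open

==> push(x='west')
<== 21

==> move(dir='west')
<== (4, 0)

==> sense(dir='south')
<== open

==> push(x='south')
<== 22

==> move(dir='south')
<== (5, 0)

==> pop()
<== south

==> move(dir='north')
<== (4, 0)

==> sense(dir='north')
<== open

==> push(x='north')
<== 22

==> move(dir='north')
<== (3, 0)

==> sense(dir='east')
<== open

==> push(x='east')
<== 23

==> move(dir='east')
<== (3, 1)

==> sense(dir='east')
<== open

==> push(x='east')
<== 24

==> move(dir='east')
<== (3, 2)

==> sense(dir='east')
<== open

==> push(x='east')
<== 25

==> move(dir='east')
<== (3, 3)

==> sense(dir='east')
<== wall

==> sense(dir='north')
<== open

==> push(x='north')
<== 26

==> move(dir='north')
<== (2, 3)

==> sense(dir='east')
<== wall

==> sense(dir='west')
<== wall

==> sense(dir='north')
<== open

==> push(x='north')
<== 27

==> move(dir='north')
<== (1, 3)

==> sense(dir='east')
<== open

==> push(x='east')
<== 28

==> move(dir='east')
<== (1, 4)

==> sense(dir='east')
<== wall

==> sense(dir='north')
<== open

==> push(x='north')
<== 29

==> move(dir='north')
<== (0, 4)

==> sense(dir='east')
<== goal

==> move(dir='east')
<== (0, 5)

Answer: (0, 5)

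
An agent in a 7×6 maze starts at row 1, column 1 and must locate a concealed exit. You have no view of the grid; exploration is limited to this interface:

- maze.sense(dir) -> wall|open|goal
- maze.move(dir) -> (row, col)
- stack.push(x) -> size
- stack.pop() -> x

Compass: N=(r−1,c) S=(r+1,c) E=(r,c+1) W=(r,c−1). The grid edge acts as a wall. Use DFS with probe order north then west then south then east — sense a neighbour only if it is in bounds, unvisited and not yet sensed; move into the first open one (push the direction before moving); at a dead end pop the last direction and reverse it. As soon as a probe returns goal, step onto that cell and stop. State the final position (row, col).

// sense(dir→north) == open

// push(x→north) == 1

// move(dir→north) == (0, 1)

// sense(dir→west) == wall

// sense(dir→east) == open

// push(x→east) == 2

// move(dir→east) == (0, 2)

// sense(dir→south) == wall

// sense(dir→east) == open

// push(x→east) == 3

// move(dir→east) == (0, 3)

// sense(dir→south) == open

// push(x→south) == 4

// move(dir→south) == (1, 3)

// sense(dir→south) == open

// push(x→south) == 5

// move(dir→south) == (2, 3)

// sense(dir→west) == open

// push(x→west) == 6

// move(dir→west) == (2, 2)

// sense(dir→west) == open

// push(x→west) == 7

// move(dir→west) == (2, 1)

// sense(dir→west) == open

// push(x→west) == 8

// move(dir→west) == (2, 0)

// sense(dir→north) == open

// push(x→north) == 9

// move(dir→north) == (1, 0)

// pop() == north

// move(dir→south) == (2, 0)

// sense(dir→south) == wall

// pop() == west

// move(dir→east) == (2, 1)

// sense(dir→south) == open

// push(x→south) == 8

// move(dir→south) == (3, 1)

// sense(dir→south) == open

// push(x→south) == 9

// move(dir→south) == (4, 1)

// sense(dir→west) == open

// push(x→west) == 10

// move(dir→west) == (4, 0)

// sense(dir→south) == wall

// pop() == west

// move(dir→east) == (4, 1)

// sense(dir→south) == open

// push(x→south) == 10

// move(dir→south) == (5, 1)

// sense(dir→south) == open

// push(x→south) == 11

// move(dir→south) == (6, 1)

// sense(dir→west) == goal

// move(dir→west) == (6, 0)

Answer: (6, 0)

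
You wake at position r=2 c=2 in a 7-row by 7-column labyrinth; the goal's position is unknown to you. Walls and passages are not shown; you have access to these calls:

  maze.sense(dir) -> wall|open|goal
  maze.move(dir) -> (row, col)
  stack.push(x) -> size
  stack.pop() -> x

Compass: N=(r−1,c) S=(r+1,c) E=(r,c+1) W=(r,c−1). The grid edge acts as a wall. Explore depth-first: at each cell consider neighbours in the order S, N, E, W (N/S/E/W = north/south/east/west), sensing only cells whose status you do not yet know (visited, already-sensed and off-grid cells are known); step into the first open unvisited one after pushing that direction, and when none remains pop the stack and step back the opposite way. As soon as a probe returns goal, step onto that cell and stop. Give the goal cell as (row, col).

-> maze.sense(dir: south)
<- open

-> stack.push(x: south)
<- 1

-> maze.move(dir: south)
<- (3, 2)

-> maze.sense(dir: south)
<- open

-> stack.push(x: south)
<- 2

-> maze.move(dir: south)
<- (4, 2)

-> maze.sense(dir: south)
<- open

-> stack.push(x: south)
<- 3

-> maze.move(dir: south)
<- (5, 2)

-> maze.sense(dir: south)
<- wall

-> maze.sense(dir: east)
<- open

-> stack.push(x: east)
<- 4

-> maze.move(dir: east)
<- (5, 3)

-> maze.sense(dir: south)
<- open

-> stack.push(x: south)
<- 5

-> maze.move(dir: south)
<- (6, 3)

-> maze.sense(dir: east)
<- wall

-> stack.pop()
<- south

-> maze.move(dir: north)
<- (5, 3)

-> maze.sense(dir: north)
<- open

-> stack.push(x: north)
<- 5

-> maze.move(dir: north)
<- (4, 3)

-> maze.sense(dir: north)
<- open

-> stack.push(x: north)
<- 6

-> maze.move(dir: north)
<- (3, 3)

-> maze.sense(dir: north)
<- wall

-> maze.sense(dir: east)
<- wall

-> stack.pop()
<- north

-> maze.move(dir: south)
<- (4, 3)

-> maze.sense(dir: east)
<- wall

-> stack.pop()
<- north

-> maze.move(dir: south)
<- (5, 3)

-> maze.sense(dir: east)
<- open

-> stack.push(x: east)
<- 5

-> maze.move(dir: east)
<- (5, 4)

-> maze.sense(dir: east)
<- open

-> stack.push(x: east)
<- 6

-> maze.move(dir: east)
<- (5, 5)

-> maze.sense(dir: south)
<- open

-> stack.push(x: south)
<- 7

-> maze.move(dir: south)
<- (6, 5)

-> maze.sense(dir: east)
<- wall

-> stack.pop()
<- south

-> maze.move(dir: north)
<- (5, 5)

-> maze.sense(dir: north)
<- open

-> stack.push(x: north)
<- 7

-> maze.move(dir: north)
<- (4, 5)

-> maze.sense(dir: north)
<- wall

-> maze.sense(dir: east)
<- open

-> stack.push(x: east)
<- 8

-> maze.move(dir: east)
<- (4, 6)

-> maze.sense(dir: south)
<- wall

-> maze.sense(dir: north)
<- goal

-> maze.move(dir: north)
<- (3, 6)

Answer: (3, 6)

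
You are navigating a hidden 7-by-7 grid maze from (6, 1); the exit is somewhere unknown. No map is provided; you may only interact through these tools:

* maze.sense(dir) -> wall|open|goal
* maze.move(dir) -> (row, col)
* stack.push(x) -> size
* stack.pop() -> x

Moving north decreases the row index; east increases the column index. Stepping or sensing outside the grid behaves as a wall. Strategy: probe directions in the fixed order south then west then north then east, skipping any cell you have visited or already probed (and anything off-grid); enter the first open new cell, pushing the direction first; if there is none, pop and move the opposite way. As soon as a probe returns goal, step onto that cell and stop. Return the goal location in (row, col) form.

Action: sense[west]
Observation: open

Action: push[west]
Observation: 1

Action: move[west]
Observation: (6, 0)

Action: sense[north]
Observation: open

Action: push[north]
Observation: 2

Action: move[north]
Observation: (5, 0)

Action: sense[north]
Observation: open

Action: push[north]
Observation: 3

Action: move[north]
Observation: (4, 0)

Action: sense[north]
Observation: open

Action: push[north]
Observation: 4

Action: move[north]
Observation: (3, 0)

Action: sense[north]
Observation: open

Action: push[north]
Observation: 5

Action: move[north]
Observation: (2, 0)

Action: sense[north]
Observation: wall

Action: sense[east]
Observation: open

Action: push[east]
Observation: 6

Action: move[east]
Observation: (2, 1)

Action: sense[south]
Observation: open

Action: push[south]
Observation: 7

Action: move[south]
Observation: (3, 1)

Action: sense[south]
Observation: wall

Action: sense[east]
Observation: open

Action: push[east]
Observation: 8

Action: move[east]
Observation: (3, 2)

Action: sense[south]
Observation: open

Action: push[south]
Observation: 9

Action: move[south]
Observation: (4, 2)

Action: sense[south]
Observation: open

Action: push[south]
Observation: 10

Action: move[south]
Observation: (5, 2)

Action: sense[south]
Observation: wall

Action: sense[west]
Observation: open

Action: push[west]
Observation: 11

Action: move[west]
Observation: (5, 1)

Action: pop[]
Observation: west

Action: move[east]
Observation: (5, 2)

Action: sense[east]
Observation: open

Action: push[east]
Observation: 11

Action: move[east]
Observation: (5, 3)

Action: sense[south]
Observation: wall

Action: sense[north]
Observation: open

Action: push[north]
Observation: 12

Action: move[north]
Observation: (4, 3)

Action: sense[north]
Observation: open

Action: push[north]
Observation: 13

Action: move[north]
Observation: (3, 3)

Action: sense[north]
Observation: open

Action: push[north]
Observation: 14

Action: move[north]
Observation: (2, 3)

Action: sense[west]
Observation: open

Action: push[west]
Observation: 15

Action: move[west]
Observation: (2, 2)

Action: sense[north]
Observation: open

Action: push[north]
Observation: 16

Action: move[north]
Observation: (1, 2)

Action: sense[west]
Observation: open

Action: push[west]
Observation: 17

Action: move[west]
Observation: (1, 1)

Action: sense[north]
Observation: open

Action: push[north]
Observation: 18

Action: move[north]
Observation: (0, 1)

Action: sense[west]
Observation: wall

Action: sense[east]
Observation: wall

Action: pop[]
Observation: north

Action: move[south]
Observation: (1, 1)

Action: pop[]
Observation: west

Action: move[east]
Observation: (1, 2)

Action: sense[east]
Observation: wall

Action: pop[]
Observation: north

Action: move[south]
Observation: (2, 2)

Action: pop[]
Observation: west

Action: move[east]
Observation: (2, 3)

Action: sense[east]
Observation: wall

Action: pop[]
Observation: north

Action: move[south]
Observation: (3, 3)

Action: sense[east]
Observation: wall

Action: pop[]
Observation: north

Action: move[south]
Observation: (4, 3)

Action: sense[east]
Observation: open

Action: push[east]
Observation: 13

Action: move[east]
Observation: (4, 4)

Action: sense[south]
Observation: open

Action: push[south]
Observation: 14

Action: move[south]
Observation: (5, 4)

Action: sense[south]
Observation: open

Action: push[south]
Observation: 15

Action: move[south]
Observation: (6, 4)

Action: sense[east]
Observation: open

Action: push[east]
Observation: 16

Action: move[east]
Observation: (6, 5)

Action: sense[north]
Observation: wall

Action: sense[east]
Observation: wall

Action: pop[]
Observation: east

Action: move[west]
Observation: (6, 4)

Action: pop[]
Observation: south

Action: move[north]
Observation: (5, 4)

Action: pop[]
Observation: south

Action: move[north]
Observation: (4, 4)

Action: sense[east]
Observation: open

Action: push[east]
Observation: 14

Action: move[east]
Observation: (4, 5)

Action: sense[north]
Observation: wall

Action: sense[east]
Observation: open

Action: push[east]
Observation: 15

Action: move[east]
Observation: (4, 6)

Action: sense[south]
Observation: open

Action: push[south]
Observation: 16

Action: move[south]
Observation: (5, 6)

Action: pop[]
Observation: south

Action: move[north]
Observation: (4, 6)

Action: sense[north]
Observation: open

Action: push[north]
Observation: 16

Action: move[north]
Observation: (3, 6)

Action: sense[north]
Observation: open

Action: push[north]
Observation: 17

Action: move[north]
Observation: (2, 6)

Action: sense[west]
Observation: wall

Action: sense[north]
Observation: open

Action: push[north]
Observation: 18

Action: move[north]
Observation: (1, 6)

Action: sense[west]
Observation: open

Action: push[west]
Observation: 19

Action: move[west]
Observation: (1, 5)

Action: sense[west]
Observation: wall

Action: sense[north]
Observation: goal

Action: move[north]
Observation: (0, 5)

Answer: (0, 5)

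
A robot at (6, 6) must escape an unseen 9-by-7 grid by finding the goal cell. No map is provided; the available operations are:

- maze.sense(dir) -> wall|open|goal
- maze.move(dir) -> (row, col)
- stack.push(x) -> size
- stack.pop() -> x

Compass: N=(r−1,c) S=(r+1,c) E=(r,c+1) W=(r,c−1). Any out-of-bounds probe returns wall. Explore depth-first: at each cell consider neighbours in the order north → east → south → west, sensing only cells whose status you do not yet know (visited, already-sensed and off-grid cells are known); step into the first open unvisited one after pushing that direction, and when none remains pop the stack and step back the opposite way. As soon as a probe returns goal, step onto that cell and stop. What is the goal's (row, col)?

-- 1. sense(dir='north') : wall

-- 2. sense(dir='south') : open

-- 3. push(x='south') : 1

-- 4. move(dir='south') : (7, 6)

-- 5. sense(dir='south') : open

-- 6. push(x='south') : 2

-- 7. move(dir='south') : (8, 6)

-- 8. sense(dir='west') : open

-- 9. push(x='west') : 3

-- 10. move(dir='west') : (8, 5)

-- 11. sense(dir='north') : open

-- 12. push(x='north') : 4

-- 13. move(dir='north') : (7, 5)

-- 14. sense(dir='north') : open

-- 15. push(x='north') : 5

-- 16. move(dir='north') : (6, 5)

-- 17. sense(dir='north') : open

-- 18. push(x='north') : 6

-- 19. move(dir='north') : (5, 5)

-- 20. sense(dir='north') : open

-- 21. push(x='north') : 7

-- 22. move(dir='north') : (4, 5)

-- 23. sense(dir='north') : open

-- 24. push(x='north') : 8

-- 25. move(dir='north') : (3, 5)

-- 26. sense(dir='north') : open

-- 27. push(x='north') : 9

-- 28. move(dir='north') : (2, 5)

-- 29. sense(dir='north') : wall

-- 30. sense(dir='east') : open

-- 31. push(x='east') : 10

-- 32. move(dir='east') : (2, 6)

-- 33. sense(dir='north') : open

-- 34. push(x='north') : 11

-- 35. move(dir='north') : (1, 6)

-- 36. sense(dir='north') : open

-- 37. push(x='north') : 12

-- 38. move(dir='north') : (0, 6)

-- 39. sense(dir='west') : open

-- 40. push(x='west') : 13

-- 41. move(dir='west') : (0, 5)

-- 42. sense(dir='west') : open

-- 43. push(x='west') : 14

-- 44. move(dir='west') : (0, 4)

-- 45. sense(dir='south') : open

-- 46. push(x='south') : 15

-- 47. move(dir='south') : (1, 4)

-- 48. sense(dir='south') : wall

-- 49. sense(dir='west') : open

-- 50. push(x='west') : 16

-- 51. move(dir='west') : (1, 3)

-- 52. sense(dir='north') : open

-- 53. push(x='north') : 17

-- 54. move(dir='north') : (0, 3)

-- 55. sense(dir='west') : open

-- 56. push(x='west') : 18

-- 57. move(dir='west') : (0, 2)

-- 58. sense(dir='south') : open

-- 59. push(x='south') : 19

-- 60. move(dir='south') : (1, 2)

-- 61. sense(dir='south') : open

-- 62. push(x='south') : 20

-- 63. move(dir='south') : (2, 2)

-- 64. sense(dir='east') : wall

-- 65. sense(dir='south') : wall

-- 66. sense(dir='west') : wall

-- 67. pop() : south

-- 68. move(dir='north') : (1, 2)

-- 69. sense(dir='west') : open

-- 70. push(x='west') : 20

-- 71. move(dir='west') : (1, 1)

-- 72. sense(dir='north') : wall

-- 73. sense(dir='west') : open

-- 74. push(x='west') : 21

-- 75. move(dir='west') : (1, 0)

-- 76. sense(dir='north') : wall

-- 77. sense(dir='south') : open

-- 78. push(x='south') : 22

-- 79. move(dir='south') : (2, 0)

-- 80. sense(dir='south') : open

-- 81. push(x='south') : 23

-- 82. move(dir='south') : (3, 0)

-- 83. sense(dir='east') : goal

-- 84. move(dir='east') : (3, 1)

Answer: (3, 1)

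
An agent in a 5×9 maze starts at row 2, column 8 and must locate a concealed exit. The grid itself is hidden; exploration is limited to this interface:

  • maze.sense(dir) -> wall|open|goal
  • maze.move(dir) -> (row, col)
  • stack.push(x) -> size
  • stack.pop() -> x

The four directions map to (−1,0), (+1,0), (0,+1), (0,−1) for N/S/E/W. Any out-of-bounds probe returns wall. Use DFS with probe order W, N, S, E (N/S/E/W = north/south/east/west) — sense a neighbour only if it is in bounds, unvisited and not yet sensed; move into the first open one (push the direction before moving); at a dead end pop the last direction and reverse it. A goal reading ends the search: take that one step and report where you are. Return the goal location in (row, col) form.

Act: maze.sense[dir=west]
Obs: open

Act: stack.push[x=west]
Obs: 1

Act: maze.move[dir=west]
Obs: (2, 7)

Act: maze.sense[dir=west]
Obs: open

Act: stack.push[x=west]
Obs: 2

Act: maze.move[dir=west]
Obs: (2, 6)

Act: maze.sense[dir=west]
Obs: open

Act: stack.push[x=west]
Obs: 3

Act: maze.move[dir=west]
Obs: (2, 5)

Act: maze.sense[dir=west]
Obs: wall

Act: maze.sense[dir=north]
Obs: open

Act: stack.push[x=north]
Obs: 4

Act: maze.move[dir=north]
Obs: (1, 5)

Act: maze.sense[dir=west]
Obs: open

Act: stack.push[x=west]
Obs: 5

Act: maze.move[dir=west]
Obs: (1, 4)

Act: maze.sense[dir=west]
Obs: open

Act: stack.push[x=west]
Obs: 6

Act: maze.move[dir=west]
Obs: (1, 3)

Act: maze.sense[dir=west]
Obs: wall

Act: maze.sense[dir=north]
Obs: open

Act: stack.push[x=north]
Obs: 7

Act: maze.move[dir=north]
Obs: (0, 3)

Act: maze.sense[dir=west]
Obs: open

Act: stack.push[x=west]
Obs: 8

Act: maze.move[dir=west]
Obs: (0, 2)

Act: maze.sense[dir=west]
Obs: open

Act: stack.push[x=west]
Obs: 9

Act: maze.move[dir=west]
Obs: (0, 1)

Act: maze.sense[dir=west]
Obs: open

Act: stack.push[x=west]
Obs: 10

Act: maze.move[dir=west]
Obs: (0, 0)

Act: maze.sense[dir=south]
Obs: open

Act: stack.push[x=south]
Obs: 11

Act: maze.move[dir=south]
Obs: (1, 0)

Act: maze.sense[dir=south]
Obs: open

Act: stack.push[x=south]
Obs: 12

Act: maze.move[dir=south]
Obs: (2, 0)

Act: maze.sense[dir=south]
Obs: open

Act: stack.push[x=south]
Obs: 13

Act: maze.move[dir=south]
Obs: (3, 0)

Act: maze.sense[dir=south]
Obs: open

Act: stack.push[x=south]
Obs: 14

Act: maze.move[dir=south]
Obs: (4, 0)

Act: maze.sense[dir=east]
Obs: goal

Act: maze.move[dir=east]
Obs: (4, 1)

Answer: (4, 1)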